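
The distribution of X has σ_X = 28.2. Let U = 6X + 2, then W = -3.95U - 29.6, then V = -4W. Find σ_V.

σ_U = |6|·28.2 = 169.2.
σ_W = |-3.95|·169.2 = 668.34.
σ_V = |-4|·668.34 = 2673.36.

σ_V = 2673.36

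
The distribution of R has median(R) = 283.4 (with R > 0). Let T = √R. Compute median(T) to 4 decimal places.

median(T) = 16.8345

√R is monotone on this domain, so median(T) = √(283.4) ≈ 16.8345.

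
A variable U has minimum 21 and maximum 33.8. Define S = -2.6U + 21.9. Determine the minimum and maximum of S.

a = -2.6 < 0, so order reverses: min(S) = a·max(U)+b = (-2.6)·33.8 + 21.9 = -65.98; max(S) = a·min(U)+b = (-2.6)·21 + 21.9 = -32.7.

min(S) = -65.98, max(S) = -32.7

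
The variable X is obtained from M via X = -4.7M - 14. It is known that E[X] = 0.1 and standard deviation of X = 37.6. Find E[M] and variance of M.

From X = -4.7M - 14: E[X] = a·E[M] + b, so E[M] = (E[X] − b)/a = (0.1 − (-14))/(-4.7) = -3.
variance of X = 37.6² = 1413.76.
variance of X = a²·variance of M, so variance of M = 1413.76/(-4.7)² = 64.

E[M] = -3, variance of M = 64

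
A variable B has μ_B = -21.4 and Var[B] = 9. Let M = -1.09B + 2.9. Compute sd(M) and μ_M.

M = -1.09B + 2.9 is linear with a = -1.09, b = 2.9.
sd(B) = √9 = 3.
sd(M) = |a|·sd(B) = |-1.09|·3 = 3.27.
μ_M = a·μ_B + b = (-1.09)·(-21.4) + 2.9 = 26.226.

sd(M) = 3.27, μ_M = 26.226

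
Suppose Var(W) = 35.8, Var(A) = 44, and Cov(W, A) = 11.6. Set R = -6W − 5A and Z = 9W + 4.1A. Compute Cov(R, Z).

By bilinearity, Cov(R, Z) = ac·Var(W) + bd·Var(A) + (ad+bc)·Cov(W, A), with a=-6, b=-5, c=9, d=4.1.
ac·Var(W) = (-6)·9·35.8 = -1933.2
bd·Var(A) = (-5)·4.1·44 = -902
(ad+bc)·Cov(W, A) = (-69.6)·11.6 = -807.36
Cov(R, Z) = -1933.2 + (-902) + (-807.36) = -3642.56.

Cov(R, Z) = -3642.56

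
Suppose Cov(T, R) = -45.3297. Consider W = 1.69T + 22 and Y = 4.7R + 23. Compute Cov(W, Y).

Cov(W, Y) = a·c·Cov(T, R) = 1.69·4.7·(-45.3297) = -360.0538071. Additive constants drop out.

Cov(W, Y) = -360.0538071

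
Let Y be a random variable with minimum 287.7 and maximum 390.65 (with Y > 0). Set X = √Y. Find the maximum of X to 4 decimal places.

√Y is increasing on this domain, so max(X) comes from max(Y) = 390.65: max(X) = √(390.65) ≈ 19.7649.

max(X) = 19.7649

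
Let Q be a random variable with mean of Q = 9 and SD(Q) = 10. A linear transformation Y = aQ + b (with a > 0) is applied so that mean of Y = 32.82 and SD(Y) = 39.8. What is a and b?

SD(Y) = a·SD(Q) (a > 0), so a = 39.8/10 = 3.98.
mean of Y = a·mean of Q + b, so b = 32.82 − 3.98·9 = -3.

a = 3.98, b = -3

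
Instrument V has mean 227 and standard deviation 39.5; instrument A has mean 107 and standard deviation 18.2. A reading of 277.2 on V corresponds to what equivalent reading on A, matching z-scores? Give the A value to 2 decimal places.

z = (277.2 − 227)/39.5 ≈ 1.2709.
A = 107 + z·18.2 = 107 + (277.2 − 227)·18.2/39.5 ≈ 130.13.

A = 130.13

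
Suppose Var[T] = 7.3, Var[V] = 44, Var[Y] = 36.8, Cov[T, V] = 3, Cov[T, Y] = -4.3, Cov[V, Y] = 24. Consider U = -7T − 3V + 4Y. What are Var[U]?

Var[U] = 1133.3

Var[U] = a²·Var[T] + b²·Var[V] + c²·Var[Y] + 2ab·Cov[T, V] + 2ac·Cov[T, Y] + 2bc·Cov[V, Y], with a = -7, b = -3, c = 4.
= 357.7 + 396 + 588.8 + 126 + 240.8 + (-576)
= 1133.3.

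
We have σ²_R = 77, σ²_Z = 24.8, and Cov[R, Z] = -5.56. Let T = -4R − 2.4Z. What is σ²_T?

σ²_T = a²·σ²_R + b²·σ²_Z + 2ab·Cov[R, Z] with a = -4, b = -2.4.
= (-4)²·77 + (-2.4)²·24.8 + 2·(-4)·(-2.4)·(-5.56)
= 1232 + 142.848 + (-106.752) = 1268.096.

σ²_T = 1268.096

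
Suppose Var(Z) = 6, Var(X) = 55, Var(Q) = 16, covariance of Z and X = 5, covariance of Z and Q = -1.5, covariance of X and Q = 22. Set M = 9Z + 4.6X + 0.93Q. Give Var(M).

Var(M) = 2240.7604

Var(M) = a²·Var(Z) + b²·Var(X) + c²·Var(Q) + 2ab·covariance of Z and X + 2ac·covariance of Z and Q + 2bc·covariance of X and Q, with a = 9, b = 4.6, c = 0.93.
= 486 + 1163.8 + 13.8384 + 414 + (-25.11) + 188.232
= 2240.7604.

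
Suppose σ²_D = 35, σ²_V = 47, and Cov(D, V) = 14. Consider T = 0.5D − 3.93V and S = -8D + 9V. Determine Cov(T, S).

By bilinearity, Cov(T, S) = ac·σ²_D + bd·σ²_V + (ad+bc)·Cov(D, V), with a=0.5, b=-3.93, c=-8, d=9.
ac·σ²_D = 0.5·(-8)·35 = -140
bd·σ²_V = (-3.93)·9·47 = -1662.39
(ad+bc)·Cov(D, V) = (35.94)·14 = 503.16
Cov(T, S) = -140 + (-1662.39) + 503.16 = -1299.23.

Cov(T, S) = -1299.23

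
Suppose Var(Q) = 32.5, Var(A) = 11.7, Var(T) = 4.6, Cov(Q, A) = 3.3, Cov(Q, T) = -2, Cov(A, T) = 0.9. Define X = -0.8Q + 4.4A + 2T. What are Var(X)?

Var(X) = 264.72

Var(X) = a²·Var(Q) + b²·Var(A) + c²·Var(T) + 2ab·Cov(Q, A) + 2ac·Cov(Q, T) + 2bc·Cov(A, T), with a = -0.8, b = 4.4, c = 2.
= 20.8 + 226.512 + 18.4 + (-23.232) + 6.4 + 15.84
= 264.72.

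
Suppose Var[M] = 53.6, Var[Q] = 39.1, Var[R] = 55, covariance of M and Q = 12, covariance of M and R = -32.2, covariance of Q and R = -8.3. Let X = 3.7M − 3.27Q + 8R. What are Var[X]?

Var[X] = 2909.51639

Var[X] = a²·Var[M] + b²·Var[Q] + c²·Var[R] + 2ab·covariance of M and Q + 2ac·covariance of M and R + 2bc·covariance of Q and R, with a = 3.7, b = -3.27, c = 8.
= 733.784 + 418.09239 + 3520 + (-290.376) + (-1906.24) + 434.256
= 2909.51639.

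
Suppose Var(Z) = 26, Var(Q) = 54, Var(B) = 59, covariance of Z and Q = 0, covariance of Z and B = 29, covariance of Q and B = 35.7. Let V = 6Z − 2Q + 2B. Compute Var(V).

Var(V) = a²·Var(Z) + b²·Var(Q) + c²·Var(B) + 2ab·covariance of Z and Q + 2ac·covariance of Z and B + 2bc·covariance of Q and B, with a = 6, b = -2, c = 2.
= 936 + 216 + 236 + 0 + 696 + (-285.6)
= 1798.4.

Var(V) = 1798.4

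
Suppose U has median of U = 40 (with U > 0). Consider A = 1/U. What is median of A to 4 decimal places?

median of A = 0.025

1/U is monotone on this domain, so median of A = 1/(40) = 0.025.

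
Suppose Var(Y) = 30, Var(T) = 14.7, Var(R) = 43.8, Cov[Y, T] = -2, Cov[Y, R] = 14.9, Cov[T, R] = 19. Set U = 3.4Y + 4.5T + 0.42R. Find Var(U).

Var(U) = 705.37572

Var(U) = a²·Var(Y) + b²·Var(T) + c²·Var(R) + 2ab·Cov[Y, T] + 2ac·Cov[Y, R] + 2bc·Cov[T, R], with a = 3.4, b = 4.5, c = 0.42.
= 346.8 + 297.675 + 7.72632 + (-61.2) + 42.5544 + 71.82
= 705.37572.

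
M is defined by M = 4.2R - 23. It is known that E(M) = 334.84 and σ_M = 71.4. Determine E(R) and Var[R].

E(R) = 85.2, Var[R] = 289

From M = 4.2R - 23: E(M) = a·E(R) + b, so E(R) = (E(M) − b)/a = (334.84 − (-23))/4.2 = 85.2.
Var[M] = 71.4² = 5097.96.
Var[M] = a²·Var[R], so Var[R] = 5097.96/4.2² = 289.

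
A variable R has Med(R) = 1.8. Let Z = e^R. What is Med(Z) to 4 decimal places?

Med(Z) = 6.0496

e^R is monotone on this domain, so Med(Z) = exp(1.8) ≈ 6.0496.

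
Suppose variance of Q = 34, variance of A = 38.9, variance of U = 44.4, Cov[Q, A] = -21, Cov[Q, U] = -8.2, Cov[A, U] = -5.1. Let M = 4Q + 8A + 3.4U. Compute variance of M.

variance of M = 1702.384

variance of M = a²·variance of Q + b²·variance of A + c²·variance of U + 2ab·Cov[Q, A] + 2ac·Cov[Q, U] + 2bc·Cov[A, U], with a = 4, b = 8, c = 3.4.
= 544 + 2489.6 + 513.264 + (-1344) + (-223.04) + (-277.44)
= 1702.384.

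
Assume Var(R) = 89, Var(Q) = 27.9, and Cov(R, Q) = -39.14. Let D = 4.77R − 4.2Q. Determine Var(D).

Var(D) = 4085.42562

Var(D) = a²·Var(R) + b²·Var(Q) + 2ab·Cov(R, Q) with a = 4.77, b = -4.2.
= 4.77²·89 + (-4.2)²·27.9 + 2·4.77·(-4.2)·(-39.14)
= 2025.0081 + 492.156 + 1568.26152 = 4085.42562.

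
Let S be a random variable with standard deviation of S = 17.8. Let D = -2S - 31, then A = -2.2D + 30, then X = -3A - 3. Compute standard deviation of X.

standard deviation of X = 234.96

standard deviation of D = |-2|·17.8 = 35.6.
standard deviation of A = |-2.2|·35.6 = 78.32.
standard deviation of X = |-3|·78.32 = 234.96.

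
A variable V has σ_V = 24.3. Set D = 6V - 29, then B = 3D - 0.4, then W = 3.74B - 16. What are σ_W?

σ_W = 1635.876

σ_D = |6|·24.3 = 145.8.
σ_B = |3|·145.8 = 437.4.
σ_W = |3.74|·437.4 = 1635.876.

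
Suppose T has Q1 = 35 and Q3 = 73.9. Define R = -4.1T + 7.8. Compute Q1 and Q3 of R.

Q1(R) = -295.19, Q3(R) = -135.7

a = -4.1 < 0 reverses order: Q1(R) comes from Q3(T), Q3(R) from Q1(T).
Q1(R) = (-4.1)·73.9 + 7.8 = -295.19; Q3(R) = (-4.1)·35 + 7.8 = -135.7.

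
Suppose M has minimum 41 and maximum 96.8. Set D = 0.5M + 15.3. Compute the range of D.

Range(D) = 27.9

Range of M = 96.8 − 41 = 55.8.
Range(D) = |a|·Range(M) = |0.5|·55.8 = 27.9.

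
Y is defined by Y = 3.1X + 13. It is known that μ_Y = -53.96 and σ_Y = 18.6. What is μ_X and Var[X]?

From Y = 3.1X + 13: μ_Y = a·μ_X + b, so μ_X = (μ_Y − b)/a = (-53.96 − 13)/3.1 = -21.6.
Var[Y] = 18.6² = 345.96.
Var[Y] = a²·Var[X], so Var[X] = 345.96/3.1² = 36.

μ_X = -21.6, Var[X] = 36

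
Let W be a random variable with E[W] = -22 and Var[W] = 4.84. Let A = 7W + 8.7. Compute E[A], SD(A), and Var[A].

E[A] = -145.3, SD(A) = 15.4, Var[A] = 237.16

A = 7W + 8.7 is linear with a = 7, b = 8.7.
E[A] = a·E[W] + b = 7·(-22) + 8.7 = -145.3.
SD(W) = √4.84 = 2.2.
SD(A) = |a|·SD(W) = |7|·2.2 = 15.4.
Var[A] = a²·Var[W] = 7²·4.84 = 237.16 (the additive constant 8.7 does not affect variance).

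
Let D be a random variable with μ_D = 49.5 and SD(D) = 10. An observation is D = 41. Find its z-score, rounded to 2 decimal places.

z = (D − μ_D) / SD(D) = (41 − 49.5) / 10 = -0.85.

z = -0.85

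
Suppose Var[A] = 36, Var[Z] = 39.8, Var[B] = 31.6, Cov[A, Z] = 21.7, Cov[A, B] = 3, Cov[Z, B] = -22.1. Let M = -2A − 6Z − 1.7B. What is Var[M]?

Var[M] = a²·Var[A] + b²·Var[Z] + c²·Var[B] + 2ab·Cov[A, Z] + 2ac·Cov[A, B] + 2bc·Cov[Z, B], with a = -2, b = -6, c = -1.7.
= 144 + 1432.8 + 91.324 + 520.8 + 20.4 + (-450.84)
= 1758.484.

Var[M] = 1758.484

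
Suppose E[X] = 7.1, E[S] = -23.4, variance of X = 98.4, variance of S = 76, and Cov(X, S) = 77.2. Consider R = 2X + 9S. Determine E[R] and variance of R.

E[R] = -196.4, variance of R = 9328.8

E[R] = 2·E[X] + 9·E[S] = 2·7.1 + 9·(-23.4) = -196.4.
variance of R = a²·variance of X + b²·variance of S + 2ab·Cov(X, S) with a = 2, b = 9.
= 2²·98.4 + 9²·76 + 2·2·9·77.2
= 393.6 + 6156 + 2779.2 = 9328.8.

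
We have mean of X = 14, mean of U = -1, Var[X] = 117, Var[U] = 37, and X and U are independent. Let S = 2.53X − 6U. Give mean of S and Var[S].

mean of S = 2.53·mean of X + (-6)·mean of U = 2.53·14 + (-6)·(-1) = 41.42.
Var[S] = a²·Var[X] + b²·Var[U] + 2ab·Cov[X, U] with a = 2.53, b = -6.
Independence gives Cov[X, U] = 0.
= 2.53²·117 + (-6)²·37 + 2·2.53·(-6)·0
= 748.9053 + 1332 + 0 = 2080.9053.

mean of S = 41.42, Var[S] = 2080.9053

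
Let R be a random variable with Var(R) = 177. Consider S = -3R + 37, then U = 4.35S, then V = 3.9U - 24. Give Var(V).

Var(V) = 458483.281425

Var(S) = (-3)²·177 = 1593.
Var(U) = 4.35²·1593 = 30143.5425.
Var(V) = 3.9²·30143.5425 = 458483.281425.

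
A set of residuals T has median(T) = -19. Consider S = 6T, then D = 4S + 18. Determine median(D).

median(S) = 6·(-19) = -114.
median(D) = 4·(-114) + 18 = -438.

median(D) = -438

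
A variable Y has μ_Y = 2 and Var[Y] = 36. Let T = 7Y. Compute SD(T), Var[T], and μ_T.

T = 7Y is linear with a = 7, b = 0.
SD(Y) = √36 = 6.
SD(T) = |a|·SD(Y) = |7|·6 = 42.
Var[T] = a²·Var[Y] = 7²·36 = 1764.
μ_T = a·μ_Y + b = 7·2 = 14.

SD(T) = 42, Var[T] = 1764, μ_T = 14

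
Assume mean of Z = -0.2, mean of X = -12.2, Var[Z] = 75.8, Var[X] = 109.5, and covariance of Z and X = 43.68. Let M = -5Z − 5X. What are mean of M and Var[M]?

mean of M = 62, Var[M] = 6816.5

mean of M = (-5)·mean of Z + (-5)·mean of X = (-5)·(-0.2) + (-5)·(-12.2) = 62.
Var[M] = a²·Var[Z] + b²·Var[X] + 2ab·covariance of Z and X with a = -5, b = -5.
= (-5)²·75.8 + (-5)²·109.5 + 2·(-5)·(-5)·43.68
= 1895 + 2737.5 + 2184 = 6816.5.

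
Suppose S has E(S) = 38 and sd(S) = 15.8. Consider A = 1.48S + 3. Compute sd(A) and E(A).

A = 1.48S + 3 is linear with a = 1.48, b = 3.
sd(A) = |a|·sd(S) = |1.48|·15.8 = 23.384.
E(A) = a·E(S) + b = 1.48·38 + 3 = 59.24.

sd(A) = 23.384, E(A) = 59.24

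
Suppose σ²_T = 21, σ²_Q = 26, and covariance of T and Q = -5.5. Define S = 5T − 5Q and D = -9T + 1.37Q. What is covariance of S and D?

By bilinearity, covariance of S and D = ac·σ²_T + bd·σ²_Q + (ad+bc)·covariance of T and Q, with a=5, b=-5, c=-9, d=1.37.
ac·σ²_T = 5·(-9)·21 = -945
bd·σ²_Q = (-5)·1.37·26 = -178.1
(ad+bc)·covariance of T and Q = (51.85)·(-5.5) = -285.175
covariance of S and D = -945 + (-178.1) + (-285.175) = -1408.275.

covariance of S and D = -1408.275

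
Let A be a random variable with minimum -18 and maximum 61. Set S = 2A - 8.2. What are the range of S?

Range(S) = 158

Range of A = 61 − (-18) = 79.
Range(S) = |a|·Range(A) = |2|·79 = 158.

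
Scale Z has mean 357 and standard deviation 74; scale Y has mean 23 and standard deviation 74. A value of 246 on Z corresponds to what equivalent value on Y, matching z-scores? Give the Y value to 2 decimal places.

z = (246 − 357)/74 = -1.5.
Y = 23 + z·74 = 23 + (246 − 357)·74/74 = -88.00.

Y = -88.00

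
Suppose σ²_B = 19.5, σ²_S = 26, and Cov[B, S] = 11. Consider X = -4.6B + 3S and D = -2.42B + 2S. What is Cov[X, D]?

By bilinearity, Cov[X, D] = ac·σ²_B + bd·σ²_S + (ad+bc)·Cov[B, S], with a=-4.6, b=3, c=-2.42, d=2.
ac·σ²_B = (-4.6)·(-2.42)·19.5 = 217.074
bd·σ²_S = 3·2·26 = 156
(ad+bc)·Cov[B, S] = (-16.46)·11 = -181.06
Cov[X, D] = 217.074 + 156 + (-181.06) = 192.014.

Cov[X, D] = 192.014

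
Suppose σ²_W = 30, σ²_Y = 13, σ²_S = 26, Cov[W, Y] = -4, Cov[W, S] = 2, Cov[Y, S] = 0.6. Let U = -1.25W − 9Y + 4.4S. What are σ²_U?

σ²_U = 1443.715

σ²_U = a²·σ²_W + b²·σ²_Y + c²·σ²_S + 2ab·Cov[W, Y] + 2ac·Cov[W, S] + 2bc·Cov[Y, S], with a = -1.25, b = -9, c = 4.4.
= 46.875 + 1053 + 503.36 + (-90) + (-22) + (-47.52)
= 1443.715.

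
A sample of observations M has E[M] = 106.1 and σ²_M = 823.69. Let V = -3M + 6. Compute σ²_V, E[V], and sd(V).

σ²_V = 7413.21, E[V] = -312.3, sd(V) = 86.1

V = -3M + 6 is linear with a = -3, b = 6.
σ²_V = a²·σ²_M = (-3)²·823.69 = 7413.21 (the additive constant 6 does not affect variance).
E[V] = a·E[M] + b = (-3)·106.1 + 6 = -312.3.
sd(M) = √823.69 = 28.7.
sd(V) = |a|·sd(M) = |-3|·28.7 = 86.1.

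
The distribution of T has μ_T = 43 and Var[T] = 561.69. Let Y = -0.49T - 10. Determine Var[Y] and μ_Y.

Y = -0.49T - 10 is linear with a = -0.49, b = -10.
Var[Y] = a²·Var[T] = (-0.49)²·561.69 = 134.861769 (the additive constant -10 does not affect variance).
μ_Y = a·μ_T + b = (-0.49)·43 + (-10) = -31.07.

Var[Y] = 134.861769, μ_Y = -31.07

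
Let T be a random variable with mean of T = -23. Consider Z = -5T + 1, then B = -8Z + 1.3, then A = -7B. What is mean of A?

mean of A = 6486.9

mean of Z = (-5)·(-23) + 1 = 116.
mean of B = (-8)·116 + 1.3 = -926.7.
mean of A = (-7)·(-926.7) = 6486.9.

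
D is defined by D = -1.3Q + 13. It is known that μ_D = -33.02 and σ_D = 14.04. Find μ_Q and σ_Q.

From D = -1.3Q + 13: μ_D = a·μ_Q + b, so μ_Q = (μ_D − b)/a = (-33.02 − 13)/(-1.3) = 35.4.
σ_D = |a|·σ_Q, so σ_Q = 14.04/|-1.3| = 10.8.

μ_Q = 35.4, σ_Q = 10.8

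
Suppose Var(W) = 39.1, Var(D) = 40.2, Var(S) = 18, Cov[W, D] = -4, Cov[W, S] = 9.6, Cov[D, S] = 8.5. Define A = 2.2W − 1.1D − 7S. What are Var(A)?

Var(A) = a²·Var(W) + b²·Var(D) + c²·Var(S) + 2ab·Cov[W, D] + 2ac·Cov[W, S] + 2bc·Cov[D, S], with a = 2.2, b = -1.1, c = -7.
= 189.244 + 48.642 + 882 + 19.36 + (-295.68) + 130.9
= 974.466.

Var(A) = 974.466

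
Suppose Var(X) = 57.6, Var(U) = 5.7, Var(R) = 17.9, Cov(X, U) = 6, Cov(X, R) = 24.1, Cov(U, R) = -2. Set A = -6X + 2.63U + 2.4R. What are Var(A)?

Var(A) = a²·Var(X) + b²·Var(U) + c²·Var(R) + 2ab·Cov(X, U) + 2ac·Cov(X, R) + 2bc·Cov(U, R), with a = -6, b = 2.63, c = 2.4.
= 2073.6 + 39.42633 + 103.104 + (-189.36) + (-694.08) + (-25.248)
= 1307.44233.

Var(A) = 1307.44233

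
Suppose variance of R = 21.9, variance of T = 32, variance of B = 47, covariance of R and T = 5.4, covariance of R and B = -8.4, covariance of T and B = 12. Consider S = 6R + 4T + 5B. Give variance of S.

variance of S = 2710.6

variance of S = a²·variance of R + b²·variance of T + c²·variance of B + 2ab·covariance of R and T + 2ac·covariance of R and B + 2bc·covariance of T and B, with a = 6, b = 4, c = 5.
= 788.4 + 512 + 1175 + 259.2 + (-504) + 480
= 2710.6.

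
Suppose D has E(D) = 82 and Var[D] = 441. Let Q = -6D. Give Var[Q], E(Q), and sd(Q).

Var[Q] = 15876, E(Q) = -492, sd(Q) = 126

Q = -6D is linear with a = -6, b = 0.
Var[Q] = a²·Var[D] = (-6)²·441 = 15876.
E(Q) = a·E(D) + b = (-6)·82 = -492.
sd(D) = √441 = 21.
sd(Q) = |a|·sd(D) = |-6|·21 = 126.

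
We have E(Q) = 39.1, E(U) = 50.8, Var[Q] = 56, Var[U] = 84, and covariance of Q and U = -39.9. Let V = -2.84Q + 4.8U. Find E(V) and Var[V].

E(V) = 132.796, Var[V] = 3474.8672

E(V) = (-2.84)·E(Q) + 4.8·E(U) = (-2.84)·39.1 + 4.8·50.8 = 132.796.
Var[V] = a²·Var[Q] + b²·Var[U] + 2ab·covariance of Q and U with a = -2.84, b = 4.8.
= (-2.84)²·56 + 4.8²·84 + 2·(-2.84)·4.8·(-39.9)
= 451.6736 + 1935.36 + 1087.8336 = 3474.8672.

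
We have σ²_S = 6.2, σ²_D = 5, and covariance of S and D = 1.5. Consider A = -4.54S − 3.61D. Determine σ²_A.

σ²_A = 242.12062

σ²_A = a²·σ²_S + b²·σ²_D + 2ab·covariance of S and D with a = -4.54, b = -3.61.
= (-4.54)²·6.2 + (-3.61)²·5 + 2·(-4.54)·(-3.61)·1.5
= 127.79192 + 65.1605 + 49.1682 = 242.12062.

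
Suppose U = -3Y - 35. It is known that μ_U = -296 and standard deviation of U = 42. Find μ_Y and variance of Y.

μ_Y = 87, variance of Y = 196

From U = -3Y - 35: μ_U = a·μ_Y + b, so μ_Y = (μ_U − b)/a = (-296 − (-35))/(-3) = 87.
variance of U = 42² = 1764.
variance of U = a²·variance of Y, so variance of Y = 1764/(-3)² = 196.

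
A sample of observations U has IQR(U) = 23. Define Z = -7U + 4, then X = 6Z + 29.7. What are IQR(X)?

IQR(X) = 966

IQR(Z) = |-7|·23 = 161.
IQR(X) = |6|·161 = 966.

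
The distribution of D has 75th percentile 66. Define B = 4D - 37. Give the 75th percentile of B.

75th percentile of B = 227

Since a = 4 > 0 the transformation is increasing, so the 75th percentile of B = a·(P_{75} of D) + b = 4·66 + (-37) = 227.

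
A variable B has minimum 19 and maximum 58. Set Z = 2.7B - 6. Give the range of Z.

Range of B = 58 − 19 = 39.
Range(Z) = |a|·Range(B) = |2.7|·39 = 105.3.

Range(Z) = 105.3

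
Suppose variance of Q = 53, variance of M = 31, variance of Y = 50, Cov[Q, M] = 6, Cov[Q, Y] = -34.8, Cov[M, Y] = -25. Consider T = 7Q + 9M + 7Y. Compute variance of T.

variance of T = 1753.6

variance of T = a²·variance of Q + b²·variance of M + c²·variance of Y + 2ab·Cov[Q, M] + 2ac·Cov[Q, Y] + 2bc·Cov[M, Y], with a = 7, b = 9, c = 7.
= 2597 + 2511 + 2450 + 756 + (-3410.4) + (-3150)
= 1753.6.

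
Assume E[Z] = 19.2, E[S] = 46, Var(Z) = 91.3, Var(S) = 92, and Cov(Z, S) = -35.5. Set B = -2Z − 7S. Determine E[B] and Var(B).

E[B] = -360.4, Var(B) = 3879.2

E[B] = (-2)·E[Z] + (-7)·E[S] = (-2)·19.2 + (-7)·46 = -360.4.
Var(B) = a²·Var(Z) + b²·Var(S) + 2ab·Cov(Z, S) with a = -2, b = -7.
= (-2)²·91.3 + (-7)²·92 + 2·(-2)·(-7)·(-35.5)
= 365.2 + 4508 + (-994) = 3879.2.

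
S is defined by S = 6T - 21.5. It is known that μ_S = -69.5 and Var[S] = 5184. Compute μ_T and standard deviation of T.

From S = 6T - 21.5: μ_S = a·μ_T + b, so μ_T = (μ_S − b)/a = (-69.5 − (-21.5))/6 = -8.
standard deviation of S = √5184 = 72.
standard deviation of S = |a|·standard deviation of T, so standard deviation of T = 72/|6| = 12.

μ_T = -8, standard deviation of T = 12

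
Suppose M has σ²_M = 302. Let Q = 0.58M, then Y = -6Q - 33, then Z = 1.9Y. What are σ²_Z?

σ²_Z = 13203.000288

σ²_Q = 0.58²·302 = 101.5928.
σ²_Y = (-6)²·101.5928 = 3657.3408.
σ²_Z = 1.9²·3657.3408 = 13203.000288.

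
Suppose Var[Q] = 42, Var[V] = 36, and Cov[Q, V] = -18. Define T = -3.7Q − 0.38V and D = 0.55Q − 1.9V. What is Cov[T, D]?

By bilinearity, Cov[T, D] = ac·Var[Q] + bd·Var[V] + (ad+bc)·Cov[Q, V], with a=-3.7, b=-0.38, c=0.55, d=-1.9.
ac·Var[Q] = (-3.7)·0.55·42 = -85.47
bd·Var[V] = (-0.38)·(-1.9)·36 = 25.992
(ad+bc)·Cov[Q, V] = (6.821)·(-18) = -122.778
Cov[T, D] = -85.47 + 25.992 + (-122.778) = -182.256.

Cov[T, D] = -182.256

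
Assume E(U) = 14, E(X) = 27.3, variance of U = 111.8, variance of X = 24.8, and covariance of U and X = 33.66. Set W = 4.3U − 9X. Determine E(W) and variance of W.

E(W) = 4.3·E(U) + (-9)·E(X) = 4.3·14 + (-9)·27.3 = -185.5.
variance of W = a²·variance of U + b²·variance of X + 2ab·covariance of U and X with a = 4.3, b = -9.
= 4.3²·111.8 + (-9)²·24.8 + 2·4.3·(-9)·33.66
= 2067.182 + 2008.8 + (-2605.284) = 1470.698.

E(W) = -185.5, variance of W = 1470.698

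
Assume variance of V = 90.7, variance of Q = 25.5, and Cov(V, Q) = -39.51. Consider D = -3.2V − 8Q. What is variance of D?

variance of D = a²·variance of V + b²·variance of Q + 2ab·Cov(V, Q) with a = -3.2, b = -8.
= (-3.2)²·90.7 + (-8)²·25.5 + 2·(-3.2)·(-8)·(-39.51)
= 928.768 + 1632 + (-2022.912) = 537.856.

variance of D = 537.856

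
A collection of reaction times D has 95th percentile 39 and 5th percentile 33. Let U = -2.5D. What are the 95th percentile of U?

95th percentile of U = -82.5

Since a = -2.5 < 0 the transformation is decreasing, reversing order: the 95th percentile of U corresponds to the 5th percentile of D.
So P_{95}(U) = a·P_{5}(D) + b = (-2.5)·33 = -82.5.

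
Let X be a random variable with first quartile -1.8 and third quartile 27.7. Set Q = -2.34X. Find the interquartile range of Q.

IQR of X = Q3 − Q1 = 27.7 − (-1.8) = 29.5.
Under Q = aX + b, IQR(Q) = |a|·IQR(X) = |-2.34|·29.5 = 69.03 (shifts cancel; spread scales by |a|).

IQR(Q) = 69.03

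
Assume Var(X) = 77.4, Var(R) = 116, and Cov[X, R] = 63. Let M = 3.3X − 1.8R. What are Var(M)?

Var(M) = 470.286

Var(M) = a²·Var(X) + b²·Var(R) + 2ab·Cov[X, R] with a = 3.3, b = -1.8.
= 3.3²·77.4 + (-1.8)²·116 + 2·3.3·(-1.8)·63
= 842.886 + 375.84 + (-748.44) = 470.286.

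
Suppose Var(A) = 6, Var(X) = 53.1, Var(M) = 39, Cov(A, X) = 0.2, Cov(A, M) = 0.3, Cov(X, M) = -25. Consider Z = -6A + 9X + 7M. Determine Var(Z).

Var(Z) = a²·Var(A) + b²·Var(X) + c²·Var(M) + 2ab·Cov(A, X) + 2ac·Cov(A, M) + 2bc·Cov(X, M), with a = -6, b = 9, c = 7.
= 216 + 4301.1 + 1911 + (-21.6) + (-25.2) + (-3150)
= 3231.3.

Var(Z) = 3231.3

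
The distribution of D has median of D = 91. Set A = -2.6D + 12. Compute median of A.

median of A = -224.6

A linear map preserves order up to sign, so median of A = a·median of D + b = (-2.6)·91 + 12 = -224.6.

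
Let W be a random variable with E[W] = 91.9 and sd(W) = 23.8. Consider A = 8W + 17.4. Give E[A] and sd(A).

A = 8W + 17.4 is linear with a = 8, b = 17.4.
E[A] = a·E[W] + b = 8·91.9 + 17.4 = 752.6.
sd(A) = |a|·sd(W) = |8|·23.8 = 190.4.

E[A] = 752.6, sd(A) = 190.4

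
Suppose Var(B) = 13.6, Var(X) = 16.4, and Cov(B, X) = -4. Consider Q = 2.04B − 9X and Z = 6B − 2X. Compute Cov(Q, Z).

By bilinearity, Cov(Q, Z) = ac·Var(B) + bd·Var(X) + (ad+bc)·Cov(B, X), with a=2.04, b=-9, c=6, d=-2.
ac·Var(B) = 2.04·6·13.6 = 166.464
bd·Var(X) = (-9)·(-2)·16.4 = 295.2
(ad+bc)·Cov(B, X) = (-58.08)·(-4) = 232.32
Cov(Q, Z) = 166.464 + 295.2 + 232.32 = 693.984.

Cov(Q, Z) = 693.984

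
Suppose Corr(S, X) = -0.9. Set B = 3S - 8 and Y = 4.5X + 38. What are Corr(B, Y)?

Corr(B, Y) = -0.9

Linear rescalings preserve correlation up to sign; here the slopes 3 and 4.5 have the same sign, so Corr(B, Y) = Corr(S, X) = -0.9.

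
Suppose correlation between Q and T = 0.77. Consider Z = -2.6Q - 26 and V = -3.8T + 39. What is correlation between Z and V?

Linear rescalings preserve correlation up to sign; here the slopes -2.6 and -3.8 have the same sign, so correlation between Z and V = correlation between Q and T = 0.77.

correlation between Z and V = 0.77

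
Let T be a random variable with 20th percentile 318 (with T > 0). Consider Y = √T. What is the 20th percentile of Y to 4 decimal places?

20th percentile of Y = 17.8326

√T is increasing, so P_{20}(Y) = g(P_{20}(T)) ≈ 17.8326.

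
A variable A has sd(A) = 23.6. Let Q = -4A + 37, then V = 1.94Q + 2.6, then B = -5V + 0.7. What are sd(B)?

sd(B) = 915.68

sd(Q) = |-4|·23.6 = 94.4.
sd(V) = |1.94|·94.4 = 183.136.
sd(B) = |-5|·183.136 = 915.68.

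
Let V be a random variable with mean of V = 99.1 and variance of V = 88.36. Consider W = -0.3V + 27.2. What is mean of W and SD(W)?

W = -0.3V + 27.2 is linear with a = -0.3, b = 27.2.
mean of W = a·mean of V + b = (-0.3)·99.1 + 27.2 = -2.53.
SD(V) = √88.36 = 9.4.
SD(W) = |a|·SD(V) = |-0.3|·9.4 = 2.82.

mean of W = -2.53, SD(W) = 2.82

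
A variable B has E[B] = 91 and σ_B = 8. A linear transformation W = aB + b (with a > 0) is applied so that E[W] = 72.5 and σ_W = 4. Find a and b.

a = 0.5, b = 27

σ_W = a·σ_B (a > 0), so a = 4/8 = 0.5.
E[W] = a·E[B] + b, so b = 72.5 − 0.5·91 = 27.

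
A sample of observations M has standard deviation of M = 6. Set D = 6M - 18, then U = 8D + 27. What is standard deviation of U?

standard deviation of U = 288

standard deviation of D = |6|·6 = 36.
standard deviation of U = |8|·36 = 288.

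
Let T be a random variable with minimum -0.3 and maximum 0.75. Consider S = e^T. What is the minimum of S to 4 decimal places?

min(S) = 0.7408

e^T is increasing on this domain, so min(S) comes from min(T) = -0.3: min(S) = exp(-0.3) ≈ 0.7408.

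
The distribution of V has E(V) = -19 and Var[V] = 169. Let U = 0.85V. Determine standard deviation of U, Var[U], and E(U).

U = 0.85V is linear with a = 0.85, b = 0.
standard deviation of V = √169 = 13.
standard deviation of U = |a|·standard deviation of V = |0.85|·13 = 11.05.
Var[U] = a²·Var[V] = 0.85²·169 = 122.1025.
E(U) = a·E(V) + b = 0.85·(-19) = -16.15.

standard deviation of U = 11.05, Var[U] = 122.1025, E(U) = -16.15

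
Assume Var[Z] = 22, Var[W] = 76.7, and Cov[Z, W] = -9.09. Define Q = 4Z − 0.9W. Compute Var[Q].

Var[Q] = a²·Var[Z] + b²·Var[W] + 2ab·Cov[Z, W] with a = 4, b = -0.9.
= 4²·22 + (-0.9)²·76.7 + 2·4·(-0.9)·(-9.09)
= 352 + 62.127 + 65.448 = 479.575.

Var[Q] = 479.575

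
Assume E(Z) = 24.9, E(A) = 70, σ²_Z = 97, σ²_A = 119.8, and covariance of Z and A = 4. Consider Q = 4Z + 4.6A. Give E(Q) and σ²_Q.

E(Q) = 421.6, σ²_Q = 4234.168

E(Q) = 4·E(Z) + 4.6·E(A) = 4·24.9 + 4.6·70 = 421.6.
σ²_Q = a²·σ²_Z + b²·σ²_A + 2ab·covariance of Z and A with a = 4, b = 4.6.
= 4²·97 + 4.6²·119.8 + 2·4·4.6·4
= 1552 + 2534.968 + 147.2 = 4234.168.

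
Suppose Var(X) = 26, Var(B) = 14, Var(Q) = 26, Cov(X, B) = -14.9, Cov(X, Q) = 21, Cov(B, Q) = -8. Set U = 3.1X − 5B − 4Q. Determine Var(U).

Var(U) = a²·Var(X) + b²·Var(B) + c²·Var(Q) + 2ab·Cov(X, B) + 2ac·Cov(X, Q) + 2bc·Cov(B, Q), with a = 3.1, b = -5, c = -4.
= 249.86 + 350 + 416 + 461.9 + (-520.8) + (-320)
= 636.96.

Var(U) = 636.96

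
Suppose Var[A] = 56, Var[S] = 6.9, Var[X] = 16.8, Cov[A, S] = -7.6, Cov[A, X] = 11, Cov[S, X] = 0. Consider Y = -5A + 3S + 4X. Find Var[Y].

Var[Y] = a²·Var[A] + b²·Var[S] + c²·Var[X] + 2ab·Cov[A, S] + 2ac·Cov[A, X] + 2bc·Cov[S, X], with a = -5, b = 3, c = 4.
= 1400 + 62.1 + 268.8 + 228 + (-440) + 0
= 1518.9.

Var[Y] = 1518.9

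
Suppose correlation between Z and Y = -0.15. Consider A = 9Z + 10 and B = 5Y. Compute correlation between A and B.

correlation between A and B = -0.15

Linear rescalings preserve correlation up to sign; here the slopes 9 and 5 have the same sign, so correlation between A and B = correlation between Z and Y = -0.15.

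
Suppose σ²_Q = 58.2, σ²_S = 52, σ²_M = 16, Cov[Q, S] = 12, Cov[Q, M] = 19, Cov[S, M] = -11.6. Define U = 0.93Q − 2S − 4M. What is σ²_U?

σ²_U = 142.73718

σ²_U = a²·σ²_Q + b²·σ²_S + c²·σ²_M + 2ab·Cov[Q, S] + 2ac·Cov[Q, M] + 2bc·Cov[S, M], with a = 0.93, b = -2, c = -4.
= 50.33718 + 208 + 256 + (-44.64) + (-141.36) + (-185.6)
= 142.73718.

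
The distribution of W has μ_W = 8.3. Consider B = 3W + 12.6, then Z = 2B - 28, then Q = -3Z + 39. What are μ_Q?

μ_B = 3·8.3 + 12.6 = 37.5.
μ_Z = 2·37.5 + (-28) = 47.
μ_Q = (-3)·47 + 39 = -102.

μ_Q = -102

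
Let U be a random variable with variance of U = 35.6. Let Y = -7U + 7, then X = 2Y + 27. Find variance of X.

variance of X = 6977.6

variance of Y = (-7)²·35.6 = 1744.4.
variance of X = 2²·1744.4 = 6977.6.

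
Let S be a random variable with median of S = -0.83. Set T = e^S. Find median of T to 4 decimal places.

e^S is monotone on this domain, so median of T = exp(-0.83) ≈ 0.436.

median of T = 0.436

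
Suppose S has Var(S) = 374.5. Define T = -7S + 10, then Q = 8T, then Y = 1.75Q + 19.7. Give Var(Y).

Var(T) = (-7)²·374.5 = 18350.5.
Var(Q) = 8²·18350.5 = 1174432.
Var(Y) = 1.75²·1174432 = 3596698.

Var(Y) = 3596698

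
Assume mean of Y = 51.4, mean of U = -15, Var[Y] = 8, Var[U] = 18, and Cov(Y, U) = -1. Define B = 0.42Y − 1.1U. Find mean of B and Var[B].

mean of B = 0.42·mean of Y + (-1.1)·mean of U = 0.42·51.4 + (-1.1)·(-15) = 38.088.
Var[B] = a²·Var[Y] + b²·Var[U] + 2ab·Cov(Y, U) with a = 0.42, b = -1.1.
= 0.42²·8 + (-1.1)²·18 + 2·0.42·(-1.1)·(-1)
= 1.4112 + 21.78 + 0.924 = 24.1152.

mean of B = 38.088, Var[B] = 24.1152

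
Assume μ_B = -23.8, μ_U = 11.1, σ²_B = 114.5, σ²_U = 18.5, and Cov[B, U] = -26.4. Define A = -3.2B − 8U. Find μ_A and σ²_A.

μ_A = -12.64, σ²_A = 1004.8

μ_A = (-3.2)·μ_B + (-8)·μ_U = (-3.2)·(-23.8) + (-8)·11.1 = -12.64.
σ²_A = a²·σ²_B + b²·σ²_U + 2ab·Cov[B, U] with a = -3.2, b = -8.
= (-3.2)²·114.5 + (-8)²·18.5 + 2·(-3.2)·(-8)·(-26.4)
= 1172.48 + 1184 + (-1351.68) = 1004.8.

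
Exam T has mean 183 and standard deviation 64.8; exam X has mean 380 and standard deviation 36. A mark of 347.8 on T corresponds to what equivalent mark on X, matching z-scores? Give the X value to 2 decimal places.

z = (347.8 − 183)/64.8 ≈ 2.5432.
X = 380 + z·36 = 380 + (347.8 − 183)·36/64.8 ≈ 471.56.

X = 471.56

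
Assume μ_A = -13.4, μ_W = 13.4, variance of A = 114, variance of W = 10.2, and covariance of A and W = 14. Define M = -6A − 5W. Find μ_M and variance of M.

μ_M = 13.4, variance of M = 5199

μ_M = (-6)·μ_A + (-5)·μ_W = (-6)·(-13.4) + (-5)·13.4 = 13.4.
variance of M = a²·variance of A + b²·variance of W + 2ab·covariance of A and W with a = -6, b = -5.
= (-6)²·114 + (-5)²·10.2 + 2·(-6)·(-5)·14
= 4104 + 255 + 840 = 5199.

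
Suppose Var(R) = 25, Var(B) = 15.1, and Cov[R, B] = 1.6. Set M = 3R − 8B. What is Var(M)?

Var(M) = a²·Var(R) + b²·Var(B) + 2ab·Cov[R, B] with a = 3, b = -8.
= 3²·25 + (-8)²·15.1 + 2·3·(-8)·1.6
= 225 + 966.4 + (-76.8) = 1114.6.

Var(M) = 1114.6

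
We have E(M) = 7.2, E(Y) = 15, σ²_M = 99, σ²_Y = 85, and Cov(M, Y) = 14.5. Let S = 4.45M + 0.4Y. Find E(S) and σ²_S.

E(S) = 4.45·E(M) + 0.4·E(Y) = 4.45·7.2 + 0.4·15 = 38.04.
σ²_S = a²·σ²_M + b²·σ²_Y + 2ab·Cov(M, Y) with a = 4.45, b = 0.4.
= 4.45²·99 + 0.4²·85 + 2·4.45·0.4·14.5
= 1960.4475 + 13.6 + 51.62 = 2025.6675.

E(S) = 38.04, σ²_S = 2025.6675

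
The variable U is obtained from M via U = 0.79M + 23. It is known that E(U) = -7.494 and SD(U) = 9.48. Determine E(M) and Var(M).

From U = 0.79M + 23: E(U) = a·E(M) + b, so E(M) = (E(U) − b)/a = (-7.494 − 23)/0.79 = -38.6.
Var(U) = 9.48² = 89.8704.
Var(U) = a²·Var(M), so Var(M) = 89.8704/0.79² = 144.

E(M) = -38.6, Var(M) = 144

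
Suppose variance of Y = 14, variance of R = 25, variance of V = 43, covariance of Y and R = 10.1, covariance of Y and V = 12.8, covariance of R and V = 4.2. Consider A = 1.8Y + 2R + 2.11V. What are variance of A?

variance of A = a²·variance of Y + b²·variance of R + c²·variance of V + 2ab·covariance of Y and R + 2ac·covariance of Y and V + 2bc·covariance of R and V, with a = 1.8, b = 2, c = 2.11.
= 45.36 + 100 + 191.4403 + 72.72 + 97.2288 + 35.448
= 542.1971.

variance of A = 542.1971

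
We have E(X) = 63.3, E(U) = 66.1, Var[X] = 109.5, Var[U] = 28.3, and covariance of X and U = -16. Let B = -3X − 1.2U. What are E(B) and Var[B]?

E(B) = (-3)·E(X) + (-1.2)·E(U) = (-3)·63.3 + (-1.2)·66.1 = -269.22.
Var[B] = a²·Var[X] + b²·Var[U] + 2ab·covariance of X and U with a = -3, b = -1.2.
= (-3)²·109.5 + (-1.2)²·28.3 + 2·(-3)·(-1.2)·(-16)
= 985.5 + 40.752 + (-115.2) = 911.052.

E(B) = -269.22, Var[B] = 911.052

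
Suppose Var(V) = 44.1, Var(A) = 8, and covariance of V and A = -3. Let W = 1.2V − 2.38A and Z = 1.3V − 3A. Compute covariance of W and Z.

By bilinearity, covariance of W and Z = ac·Var(V) + bd·Var(A) + (ad+bc)·covariance of V and A, with a=1.2, b=-2.38, c=1.3, d=-3.
ac·Var(V) = 1.2·1.3·44.1 = 68.796
bd·Var(A) = (-2.38)·(-3)·8 = 57.12
(ad+bc)·covariance of V and A = (-6.694)·(-3) = 20.082
covariance of W and Z = 68.796 + 57.12 + 20.082 = 145.998.

covariance of W and Z = 145.998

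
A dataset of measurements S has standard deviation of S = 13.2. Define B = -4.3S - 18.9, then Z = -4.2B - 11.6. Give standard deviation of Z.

standard deviation of Z = 238.392

standard deviation of B = |-4.3|·13.2 = 56.76.
standard deviation of Z = |-4.2|·56.76 = 238.392.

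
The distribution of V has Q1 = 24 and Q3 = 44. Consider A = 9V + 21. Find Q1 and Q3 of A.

a = 9 > 0: Q1(A) = a·Q1(V)+b = 237, Q3(A) = a·Q3(V)+b = 417.

Q1(A) = 237, Q3(A) = 417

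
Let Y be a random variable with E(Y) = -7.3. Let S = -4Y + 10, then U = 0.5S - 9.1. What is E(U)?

E(S) = (-4)·(-7.3) + 10 = 39.2.
E(U) = 0.5·39.2 + (-9.1) = 10.5.

E(U) = 10.5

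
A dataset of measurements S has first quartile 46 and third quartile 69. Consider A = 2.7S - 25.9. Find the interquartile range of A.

IQR of S = Q3 − Q1 = 69 − 46 = 23.
Under A = aS + b, IQR(A) = |a|·IQR(S) = |2.7|·23 = 62.1 (shifts cancel; spread scales by |a|).

IQR(A) = 62.1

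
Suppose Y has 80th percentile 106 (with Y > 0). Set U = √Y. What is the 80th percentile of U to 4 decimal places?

80th percentile of U = 10.2956

√Y is increasing, so P_{80}(U) = g(P_{80}(Y)) ≈ 10.2956.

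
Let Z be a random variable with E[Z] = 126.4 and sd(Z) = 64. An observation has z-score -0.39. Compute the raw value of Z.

Z = E[Z] + z·sd(Z) = 126.4 + (-0.39)·64 = 101.44.

Z = 101.44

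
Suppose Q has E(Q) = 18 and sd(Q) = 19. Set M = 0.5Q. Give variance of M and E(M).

M = 0.5Q is linear with a = 0.5, b = 0.
variance of Q = 19² = 361.
variance of M = a²·variance of Q = 0.5²·361 = 90.25.
E(M) = a·E(Q) + b = 0.5·18 = 9.

variance of M = 90.25, E(M) = 9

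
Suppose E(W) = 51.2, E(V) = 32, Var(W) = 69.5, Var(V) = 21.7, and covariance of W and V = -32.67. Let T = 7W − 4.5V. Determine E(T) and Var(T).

E(T) = 214.4, Var(T) = 5903.135

E(T) = 7·E(W) + (-4.5)·E(V) = 7·51.2 + (-4.5)·32 = 214.4.
Var(T) = a²·Var(W) + b²·Var(V) + 2ab·covariance of W and V with a = 7, b = -4.5.
= 7²·69.5 + (-4.5)²·21.7 + 2·7·(-4.5)·(-32.67)
= 3405.5 + 439.425 + 2058.21 = 5903.135.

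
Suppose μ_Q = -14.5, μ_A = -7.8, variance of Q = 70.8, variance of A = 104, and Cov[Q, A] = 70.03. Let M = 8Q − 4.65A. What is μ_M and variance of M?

μ_M = 8·μ_Q + (-4.65)·μ_A = 8·(-14.5) + (-4.65)·(-7.8) = -79.73.
variance of M = a²·variance of Q + b²·variance of A + 2ab·Cov[Q, A] with a = 8, b = -4.65.
= 8²·70.8 + (-4.65)²·104 + 2·8·(-4.65)·70.03
= 4531.2 + 2248.74 + (-5210.232) = 1569.708.

μ_M = -79.73, variance of M = 1569.708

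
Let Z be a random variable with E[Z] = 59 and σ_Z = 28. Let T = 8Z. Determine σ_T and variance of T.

σ_T = 224, variance of T = 50176

T = 8Z is linear with a = 8, b = 0.
σ_T = |a|·σ_Z = |8|·28 = 224.
variance of Z = 28² = 784.
variance of T = a²·variance of Z = 8²·784 = 50176.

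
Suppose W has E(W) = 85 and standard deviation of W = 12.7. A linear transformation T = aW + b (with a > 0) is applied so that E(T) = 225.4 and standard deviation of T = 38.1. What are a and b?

standard deviation of T = a·standard deviation of W (a > 0), so a = 38.1/12.7 = 3.
E(T) = a·E(W) + b, so b = 225.4 − 3·85 = -29.6.

a = 3, b = -29.6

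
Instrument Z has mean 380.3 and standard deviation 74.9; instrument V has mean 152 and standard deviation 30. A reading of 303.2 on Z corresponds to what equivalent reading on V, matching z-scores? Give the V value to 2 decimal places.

V = 121.12

z = (303.2 − 380.3)/74.9 ≈ -1.0294.
V = 152 + z·30 = 152 + (303.2 − 380.3)·30/74.9 ≈ 121.12.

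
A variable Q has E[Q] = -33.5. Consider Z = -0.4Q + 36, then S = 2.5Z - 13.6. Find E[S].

E[S] = 109.9

E[Z] = (-0.4)·(-33.5) + 36 = 49.4.
E[S] = 2.5·49.4 + (-13.6) = 109.9.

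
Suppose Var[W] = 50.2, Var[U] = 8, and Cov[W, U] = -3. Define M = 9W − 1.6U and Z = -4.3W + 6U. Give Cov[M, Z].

Cov[M, Z] = -2202.18

By bilinearity, Cov[M, Z] = ac·Var[W] + bd·Var[U] + (ad+bc)·Cov[W, U], with a=9, b=-1.6, c=-4.3, d=6.
ac·Var[W] = 9·(-4.3)·50.2 = -1942.74
bd·Var[U] = (-1.6)·6·8 = -76.8
(ad+bc)·Cov[W, U] = (60.88)·(-3) = -182.64
Cov[M, Z] = -1942.74 + (-76.8) + (-182.64) = -2202.18.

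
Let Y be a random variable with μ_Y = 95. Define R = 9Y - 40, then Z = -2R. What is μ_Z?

μ_R = 9·95 + (-40) = 815.
μ_Z = (-2)·815 = -1630.

μ_Z = -1630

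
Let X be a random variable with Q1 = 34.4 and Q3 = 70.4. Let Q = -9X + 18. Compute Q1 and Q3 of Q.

Q1(Q) = -615.6, Q3(Q) = -291.6

a = -9 < 0 reverses order: Q1(Q) comes from Q3(X), Q3(Q) from Q1(X).
Q1(Q) = (-9)·70.4 + 18 = -615.6; Q3(Q) = (-9)·34.4 + 18 = -291.6.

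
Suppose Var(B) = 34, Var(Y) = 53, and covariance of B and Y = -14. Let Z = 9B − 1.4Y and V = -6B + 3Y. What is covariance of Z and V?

covariance of Z and V = -2554.2

By bilinearity, covariance of Z and V = ac·Var(B) + bd·Var(Y) + (ad+bc)·covariance of B and Y, with a=9, b=-1.4, c=-6, d=3.
ac·Var(B) = 9·(-6)·34 = -1836
bd·Var(Y) = (-1.4)·3·53 = -222.6
(ad+bc)·covariance of B and Y = (35.4)·(-14) = -495.6
covariance of Z and V = -1836 + (-222.6) + (-495.6) = -2554.2.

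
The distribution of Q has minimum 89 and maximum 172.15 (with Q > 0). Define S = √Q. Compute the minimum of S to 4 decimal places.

min(S) = 9.434

√Q is increasing on this domain, so min(S) comes from min(Q) = 89: min(S) = √(89) ≈ 9.434.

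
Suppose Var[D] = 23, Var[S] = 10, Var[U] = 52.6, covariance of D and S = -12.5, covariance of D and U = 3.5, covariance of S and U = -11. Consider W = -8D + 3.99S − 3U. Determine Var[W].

Var[W] = 3333.941

Var[W] = a²·Var[D] + b²·Var[S] + c²·Var[U] + 2ab·covariance of D and S + 2ac·covariance of D and U + 2bc·covariance of S and U, with a = -8, b = 3.99, c = -3.
= 1472 + 159.201 + 473.4 + 798 + 168 + 263.34
= 3333.941.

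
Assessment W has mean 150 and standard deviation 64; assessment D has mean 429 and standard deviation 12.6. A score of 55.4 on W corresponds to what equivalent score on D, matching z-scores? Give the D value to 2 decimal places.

z = (55.4 − 150)/64 ≈ -1.4781.
D = 429 + z·12.6 = 429 + (55.4 − 150)·12.6/64 ≈ 410.38.

D = 410.38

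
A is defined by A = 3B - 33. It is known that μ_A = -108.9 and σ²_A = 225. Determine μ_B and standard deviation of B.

From A = 3B - 33: μ_A = a·μ_B + b, so μ_B = (μ_A − b)/a = (-108.9 − (-33))/3 = -25.3.
standard deviation of A = √225 = 15.
standard deviation of A = |a|·standard deviation of B, so standard deviation of B = 15/|3| = 5.

μ_B = -25.3, standard deviation of B = 5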